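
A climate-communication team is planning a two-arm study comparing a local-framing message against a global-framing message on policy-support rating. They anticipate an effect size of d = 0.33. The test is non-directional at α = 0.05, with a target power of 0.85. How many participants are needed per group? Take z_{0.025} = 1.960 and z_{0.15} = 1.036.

n = 165 per group

For two independent groups with equal n: n = 2·((z_{α/2} + z_β) / d)².
z_{α/2} + z_β = 1.960 + 1.036 = 2.996.
n = 2 × (2.996 / 0.33)² = 2 × 9.079² = 2 × 82.42 = 164.8.
Round up to the next whole participant.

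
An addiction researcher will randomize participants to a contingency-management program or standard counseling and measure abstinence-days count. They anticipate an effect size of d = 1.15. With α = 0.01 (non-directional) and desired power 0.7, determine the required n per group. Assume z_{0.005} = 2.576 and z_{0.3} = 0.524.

n = 15 per group

For two independent groups with equal n: n = 2·((z_{α/2} + z_β) / d)².
z_{α/2} + z_β = 2.576 + 0.524 = 3.100.
n = 2 × (3.100 / 1.15)² = 2 × 2.696² = 2 × 7.27 = 14.5.
Round up to the next whole participant.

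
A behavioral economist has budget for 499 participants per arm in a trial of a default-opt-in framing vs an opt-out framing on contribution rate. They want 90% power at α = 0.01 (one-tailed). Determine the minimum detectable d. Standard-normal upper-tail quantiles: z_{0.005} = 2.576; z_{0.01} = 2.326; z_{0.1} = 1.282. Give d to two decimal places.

d_min ≈ 0.23

For two independent groups of n = 499 each: d_min = (z_{α} + z_β)·√(2/n).
z-sum = 2.326 + 1.282 = 3.608.
d_min = 3.608 × √(2/499) = 3.608 × 0.0633 = 0.228.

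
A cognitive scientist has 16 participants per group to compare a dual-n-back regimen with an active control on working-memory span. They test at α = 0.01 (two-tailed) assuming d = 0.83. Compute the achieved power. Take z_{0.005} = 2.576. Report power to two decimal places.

For two equal groups, power = Φ(d·√(n/2) − z_{α/2}).
d·√(n/2) = 0.83 × √(16/2) = 0.83 × 2.828 = 2.348.
z_β = 2.348 − 2.576 = -0.228.
Power = Φ(-0.228) = 0.410.

power ≈ 0.41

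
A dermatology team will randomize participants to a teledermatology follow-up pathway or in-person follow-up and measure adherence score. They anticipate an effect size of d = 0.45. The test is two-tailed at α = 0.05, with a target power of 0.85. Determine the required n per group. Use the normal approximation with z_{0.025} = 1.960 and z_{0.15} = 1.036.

n = 89 per group

For two independent groups with equal n: n = 2·((z_{α/2} + z_β) / d)².
z_{α/2} + z_β = 1.960 + 1.036 = 2.996.
n = 2 × (2.996 / 0.45)² = 2 × 6.658² = 2 × 44.33 = 88.7.
Round up to the next whole participant.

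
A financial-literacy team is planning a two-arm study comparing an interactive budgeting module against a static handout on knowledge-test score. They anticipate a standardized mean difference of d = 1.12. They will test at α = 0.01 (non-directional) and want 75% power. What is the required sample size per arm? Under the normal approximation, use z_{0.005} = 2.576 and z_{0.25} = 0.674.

n = 17 per group

For two independent groups with equal n: n = 2·((z_{α/2} + z_β) / d)².
z_{α/2} + z_β = 2.576 + 0.674 = 3.250.
n = 2 × (3.250 / 1.12)² = 2 × 2.902² = 2 × 8.42 = 16.8.
Round up to the next whole participant.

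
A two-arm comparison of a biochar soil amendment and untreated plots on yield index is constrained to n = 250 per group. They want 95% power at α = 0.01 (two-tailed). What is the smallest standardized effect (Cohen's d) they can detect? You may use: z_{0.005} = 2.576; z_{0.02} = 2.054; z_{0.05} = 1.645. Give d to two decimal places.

d_min ≈ 0.38

For two independent groups of n = 250 each: d_min = (z_{α/2} + z_β)·√(2/n).
z-sum = 2.576 + 1.645 = 4.221.
d_min = 4.221 × √(2/250) = 4.221 × 0.0894 = 0.378.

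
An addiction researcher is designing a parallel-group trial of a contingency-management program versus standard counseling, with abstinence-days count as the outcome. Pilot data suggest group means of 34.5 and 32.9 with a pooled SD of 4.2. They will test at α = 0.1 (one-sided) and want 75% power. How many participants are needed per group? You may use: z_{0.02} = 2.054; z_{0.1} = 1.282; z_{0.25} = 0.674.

Cohen's d = |M₁ − M₂| / SD_pooled = |34.5 − 32.9| / 4.2 = 1.6 / 4.2 = 0.381.
For two independent groups with equal n: n = 2·((z_{α} + z_β) / d)².
z_{α} + z_β = 1.282 + 0.674 = 1.956.
n = 2 × (1.956 / 0.381)² = 2 × 5.134² = 2 × 26.36 = 52.7.
Round up to the next whole participant.

n = 53 per group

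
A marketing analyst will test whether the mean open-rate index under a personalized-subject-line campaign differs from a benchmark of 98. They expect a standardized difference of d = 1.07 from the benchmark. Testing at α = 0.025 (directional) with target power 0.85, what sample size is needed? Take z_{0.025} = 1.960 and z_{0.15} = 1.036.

For a one-sample test: n = ((z_{α} + z_β) / d)².
z_{α} + z_β = 1.960 + 1.036 = 2.996.
n = (2.996 / 1.07)² = 2.800² = 7.84.
Round up.

n = 8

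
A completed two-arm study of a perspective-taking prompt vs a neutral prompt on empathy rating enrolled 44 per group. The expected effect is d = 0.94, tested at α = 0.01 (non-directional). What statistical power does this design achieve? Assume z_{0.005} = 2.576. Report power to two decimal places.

For two equal groups, power = Φ(d·√(n/2) − z_{α/2}).
d·√(n/2) = 0.94 × √(44/2) = 0.94 × 4.690 = 4.409.
z_β = 4.409 − 2.576 = 1.833.
Power = Φ(1.833) = 0.967.

power ≈ 0.97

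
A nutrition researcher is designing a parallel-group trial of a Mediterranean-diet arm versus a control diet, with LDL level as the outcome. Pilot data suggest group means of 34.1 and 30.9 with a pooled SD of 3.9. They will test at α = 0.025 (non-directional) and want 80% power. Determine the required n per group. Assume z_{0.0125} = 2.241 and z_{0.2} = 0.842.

n = 29 per group

Cohen's d = |M₁ − M₂| / SD_pooled = |34.1 − 30.9| / 3.9 = 3.2 / 3.9 = 0.821.
For two independent groups with equal n: n = 2·((z_{α/2} + z_β) / d)².
z_{α/2} + z_β = 2.241 + 0.842 = 3.083.
n = 2 × (3.083 / 0.821)² = 2 × 3.755² = 2 × 14.10 = 28.2.
Round up to the next whole participant.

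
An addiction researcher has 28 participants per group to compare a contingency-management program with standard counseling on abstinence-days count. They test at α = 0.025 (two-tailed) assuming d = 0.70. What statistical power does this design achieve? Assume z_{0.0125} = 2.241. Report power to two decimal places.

power ≈ 0.65

For two equal groups, power = Φ(d·√(n/2) − z_{α/2}).
d·√(n/2) = 0.70 × √(28/2) = 0.70 × 3.742 = 2.619.
z_β = 2.619 − 2.241 = 0.378.
Power = Φ(0.378) = 0.647.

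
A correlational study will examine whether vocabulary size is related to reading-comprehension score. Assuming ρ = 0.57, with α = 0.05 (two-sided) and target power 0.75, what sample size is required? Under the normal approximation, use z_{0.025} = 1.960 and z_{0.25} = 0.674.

Fisher's z: C = ½·ln((1+r)/(1−r)) = ½·ln(3.6512) = 0.6475.
n = ((z_{α/2} + z_β)/C)² + 3.
(1.960 + 0.674) / 0.6475 = 2.634 / 0.6475 = 4.068.
n = 4.068² + 3 = 16.55 + 3 = 19.5.
Round up.

n = 20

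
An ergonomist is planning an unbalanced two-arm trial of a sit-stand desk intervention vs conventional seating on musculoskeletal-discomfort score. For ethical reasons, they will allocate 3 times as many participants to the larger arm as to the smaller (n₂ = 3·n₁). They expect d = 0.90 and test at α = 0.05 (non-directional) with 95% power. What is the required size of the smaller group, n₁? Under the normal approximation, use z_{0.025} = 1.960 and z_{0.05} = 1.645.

n₁ = 22

With allocation ratio k = n₂/n₁ = 3, Var(x̄₁−x̄₂) = σ²(1/n₁ + 1/(k·n₁)) = σ²·(k+1)/(k·n₁).
So n₁ = (1 + 1/k)·((z_{α/2} + z_β)/d)² = 1.333 × (3.605/0.90)².
n₁ = 1.333 × 16.04 = 21.4.
Round up: n₁ = 22, giving n₂ = 3 × 22 = 66.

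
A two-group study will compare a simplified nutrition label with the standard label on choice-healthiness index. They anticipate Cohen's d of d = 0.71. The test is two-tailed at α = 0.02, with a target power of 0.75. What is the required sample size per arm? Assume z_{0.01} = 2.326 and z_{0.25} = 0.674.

n = 36 per group

For two independent groups with equal n: n = 2·((z_{α/2} + z_β) / d)².
z_{α/2} + z_β = 2.326 + 0.674 = 3.000.
n = 2 × (3.000 / 0.71)² = 2 × 4.225² = 2 × 17.85 = 35.7.
Round up to the next whole participant.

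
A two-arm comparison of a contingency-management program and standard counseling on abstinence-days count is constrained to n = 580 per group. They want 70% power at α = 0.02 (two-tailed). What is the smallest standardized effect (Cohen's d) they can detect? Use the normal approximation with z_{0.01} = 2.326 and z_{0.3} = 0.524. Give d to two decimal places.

d_min ≈ 0.17

For two independent groups of n = 580 each: d_min = (z_{α/2} + z_β)·√(2/n).
z-sum = 2.326 + 0.524 = 2.850.
d_min = 2.850 × √(2/580) = 2.850 × 0.0587 = 0.167.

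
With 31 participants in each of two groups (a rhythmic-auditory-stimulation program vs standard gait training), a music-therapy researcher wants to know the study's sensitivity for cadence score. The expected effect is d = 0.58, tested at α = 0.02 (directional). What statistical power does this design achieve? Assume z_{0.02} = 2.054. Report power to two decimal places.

For two equal groups, power = Φ(d·√(n/2) − z_{α}).
d·√(n/2) = 0.58 × √(31/2) = 0.58 × 3.937 = 2.283.
z_β = 2.283 − 2.054 = 0.229.
Power = Φ(0.229) = 0.591.

power ≈ 0.59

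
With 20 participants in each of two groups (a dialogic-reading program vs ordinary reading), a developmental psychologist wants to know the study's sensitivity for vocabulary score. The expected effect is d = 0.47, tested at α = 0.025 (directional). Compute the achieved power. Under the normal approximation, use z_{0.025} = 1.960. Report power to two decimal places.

power ≈ 0.32

For two equal groups, power = Φ(d·√(n/2) − z_{α}).
d·√(n/2) = 0.47 × √(20/2) = 0.47 × 3.162 = 1.486.
z_β = 1.486 − 1.960 = -0.474.
Power = Φ(-0.474) = 0.318.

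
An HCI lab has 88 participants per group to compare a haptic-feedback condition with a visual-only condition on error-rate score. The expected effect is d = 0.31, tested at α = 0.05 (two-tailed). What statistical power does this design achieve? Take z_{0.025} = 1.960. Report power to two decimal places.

For two equal groups, power = Φ(d·√(n/2) − z_{α/2}).
d·√(n/2) = 0.31 × √(88/2) = 0.31 × 6.633 = 2.056.
z_β = 2.056 − 1.960 = 0.096.
Power = Φ(0.096) = 0.538.

power ≈ 0.54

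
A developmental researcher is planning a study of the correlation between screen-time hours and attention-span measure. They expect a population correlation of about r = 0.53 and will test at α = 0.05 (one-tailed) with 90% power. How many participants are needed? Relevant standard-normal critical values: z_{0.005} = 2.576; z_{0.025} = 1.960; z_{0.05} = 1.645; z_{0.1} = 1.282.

n = 28

Fisher's z: C = ½·ln((1+r)/(1−r)) = ½·ln(3.2553) = 0.5901.
n = ((z_{α} + z_β)/C)² + 3.
(1.645 + 1.282) / 0.5901 = 2.927 / 0.5901 = 4.960.
n = 4.960² + 3 = 24.60 + 3 = 27.6.
Round up.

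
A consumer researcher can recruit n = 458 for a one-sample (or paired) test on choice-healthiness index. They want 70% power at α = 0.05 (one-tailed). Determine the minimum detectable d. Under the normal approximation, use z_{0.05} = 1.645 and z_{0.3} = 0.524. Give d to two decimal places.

For a single sample (or paired design) of n = 458: d_min = (z_{α} + z_β)/√n.
z-sum = 1.645 + 0.524 = 2.169.
d_min = 2.169 / √458 = 2.169 / 21.401 = 0.101.

d_min ≈ 0.10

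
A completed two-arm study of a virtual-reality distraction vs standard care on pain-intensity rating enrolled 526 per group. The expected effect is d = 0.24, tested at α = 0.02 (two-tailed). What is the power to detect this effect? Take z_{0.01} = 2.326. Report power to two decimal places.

For two equal groups, power = Φ(d·√(n/2) − z_{α/2}).
d·√(n/2) = 0.24 × √(526/2) = 0.24 × 16.217 = 3.892.
z_β = 3.892 − 2.326 = 1.566.
Power = Φ(1.566) = 0.941.

power ≈ 0.94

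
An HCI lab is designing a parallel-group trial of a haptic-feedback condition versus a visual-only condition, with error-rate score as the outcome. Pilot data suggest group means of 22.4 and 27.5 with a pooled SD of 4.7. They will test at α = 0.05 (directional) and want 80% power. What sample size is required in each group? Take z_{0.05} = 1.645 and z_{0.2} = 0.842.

Cohen's d = |M₁ − M₂| / SD_pooled = |22.4 − 27.5| / 4.7 = 5.1 / 4.7 = 1.085.
For two independent groups with equal n: n = 2·((z_{α} + z_β) / d)².
z_{α} + z_β = 1.645 + 0.842 = 2.487.
n = 2 × (2.487 / 1.085)² = 2 × 2.292² = 2 × 5.25 = 10.5.
Round up to the next whole participant.

n = 11 per group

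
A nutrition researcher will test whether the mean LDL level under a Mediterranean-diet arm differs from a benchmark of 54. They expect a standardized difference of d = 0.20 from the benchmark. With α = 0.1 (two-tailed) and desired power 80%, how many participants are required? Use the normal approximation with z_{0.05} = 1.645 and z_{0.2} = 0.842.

n = 155

For a one-sample test: n = ((z_{α/2} + z_β) / d)².
z_{α/2} + z_β = 1.645 + 0.842 = 2.487.
n = (2.487 / 0.20)² = 12.435² = 154.63.
Round up.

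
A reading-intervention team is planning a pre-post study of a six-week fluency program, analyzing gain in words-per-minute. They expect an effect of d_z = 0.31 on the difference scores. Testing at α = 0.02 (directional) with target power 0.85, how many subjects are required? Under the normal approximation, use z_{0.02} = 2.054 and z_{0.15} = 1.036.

For a paired (one-sample on differences) test: n = ((z_{α} + z_β) / d)².
z_{α} + z_β = 2.054 + 1.036 = 3.090.
n = (3.090 / 0.31)² = 9.968² = 99.36.
Round up.

n = 100 pairs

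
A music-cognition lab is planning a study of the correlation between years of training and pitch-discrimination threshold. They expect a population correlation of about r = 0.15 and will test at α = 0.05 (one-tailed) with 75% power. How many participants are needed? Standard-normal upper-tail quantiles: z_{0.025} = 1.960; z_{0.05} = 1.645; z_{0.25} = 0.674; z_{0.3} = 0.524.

Fisher's z: C = ½·ln((1+r)/(1−r)) = ½·ln(1.3529) = 0.1511.
n = ((z_{α} + z_β)/C)² + 3.
(1.645 + 0.674) / 0.1511 = 2.319 / 0.1511 = 15.347.
n = 15.347² + 3 = 235.54 + 3 = 238.5.
Round up.

n = 239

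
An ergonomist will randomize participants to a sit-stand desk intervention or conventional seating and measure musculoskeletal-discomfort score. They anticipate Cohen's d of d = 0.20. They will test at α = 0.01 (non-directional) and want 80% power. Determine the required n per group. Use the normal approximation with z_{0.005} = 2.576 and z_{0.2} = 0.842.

For two independent groups with equal n: n = 2·((z_{α/2} + z_β) / d)².
z_{α/2} + z_β = 2.576 + 0.842 = 3.418.
n = 2 × (3.418 / 0.20)² = 2 × 17.090² = 2 × 292.07 = 584.1.
Round up to the next whole participant.

n = 585 per group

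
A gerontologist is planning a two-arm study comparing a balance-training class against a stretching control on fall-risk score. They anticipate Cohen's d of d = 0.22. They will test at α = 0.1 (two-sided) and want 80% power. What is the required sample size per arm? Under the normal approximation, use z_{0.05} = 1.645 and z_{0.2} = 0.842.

For two independent groups with equal n: n = 2·((z_{α/2} + z_β) / d)².
z_{α/2} + z_β = 1.645 + 0.842 = 2.487.
n = 2 × (2.487 / 0.22)² = 2 × 11.305² = 2 × 127.79 = 255.6.
Round up to the next whole participant.

n = 256 per group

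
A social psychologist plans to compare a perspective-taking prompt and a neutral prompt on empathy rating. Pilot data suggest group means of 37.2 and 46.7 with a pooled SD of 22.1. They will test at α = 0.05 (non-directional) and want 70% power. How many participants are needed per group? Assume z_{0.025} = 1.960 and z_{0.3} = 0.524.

n = 67 per group

Cohen's d = |M₁ − M₂| / SD_pooled = |37.2 − 46.7| / 22.1 = 9.5 / 22.1 = 0.430.
For two independent groups with equal n: n = 2·((z_{α/2} + z_β) / d)².
z_{α/2} + z_β = 1.960 + 0.524 = 2.484.
n = 2 × (2.484 / 0.430)² = 2 × 5.777² = 2 × 33.37 = 66.7.
Round up to the next whole participant.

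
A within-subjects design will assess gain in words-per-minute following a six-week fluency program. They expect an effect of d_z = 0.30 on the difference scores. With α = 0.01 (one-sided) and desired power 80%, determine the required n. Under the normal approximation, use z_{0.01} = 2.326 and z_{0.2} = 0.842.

For a paired (one-sample on differences) test: n = ((z_{α} + z_β) / d)².
z_{α} + z_β = 2.326 + 0.842 = 3.168.
n = (3.168 / 0.30)² = 10.560² = 111.51.
Round up.

n = 112 pairs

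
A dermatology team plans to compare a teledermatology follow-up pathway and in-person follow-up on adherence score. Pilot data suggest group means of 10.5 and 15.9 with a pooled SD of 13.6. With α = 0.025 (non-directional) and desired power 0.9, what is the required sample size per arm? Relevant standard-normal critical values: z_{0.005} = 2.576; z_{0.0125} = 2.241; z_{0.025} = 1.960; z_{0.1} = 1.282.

n = 158 per group

Cohen's d = |M₁ − M₂| / SD_pooled = |10.5 − 15.9| / 13.6 = 5.4 / 13.6 = 0.397.
For two independent groups with equal n: n = 2·((z_{α/2} + z_β) / d)².
z_{α/2} + z_β = 2.241 + 1.282 = 3.523.
n = 2 × (3.523 / 0.397)² = 2 × 8.874² = 2 × 78.75 = 157.5.
Round up to the next whole participant.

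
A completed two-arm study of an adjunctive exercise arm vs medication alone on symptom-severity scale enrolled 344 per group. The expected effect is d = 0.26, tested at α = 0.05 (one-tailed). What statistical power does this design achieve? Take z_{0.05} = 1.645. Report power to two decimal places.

power ≈ 0.96

For two equal groups, power = Φ(d·√(n/2) − z_{α}).
d·√(n/2) = 0.26 × √(344/2) = 0.26 × 13.115 = 3.410.
z_β = 3.410 − 1.645 = 1.765.
Power = Φ(1.765) = 0.961.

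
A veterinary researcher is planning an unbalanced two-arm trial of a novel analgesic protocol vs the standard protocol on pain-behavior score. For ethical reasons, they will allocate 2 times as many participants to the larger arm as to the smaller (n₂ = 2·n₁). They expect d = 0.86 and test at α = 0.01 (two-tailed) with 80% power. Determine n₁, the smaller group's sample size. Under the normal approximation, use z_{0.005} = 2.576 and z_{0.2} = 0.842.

With allocation ratio k = n₂/n₁ = 2, Var(x̄₁−x̄₂) = σ²(1/n₁ + 1/(k·n₁)) = σ²·(k+1)/(k·n₁).
So n₁ = (1 + 1/k)·((z_{α/2} + z_β)/d)² = 1.500 × (3.418/0.86)².
n₁ = 1.500 × 15.80 = 23.7.
Round up: n₁ = 24, giving n₂ = 2 × 24 = 48.

n₁ = 24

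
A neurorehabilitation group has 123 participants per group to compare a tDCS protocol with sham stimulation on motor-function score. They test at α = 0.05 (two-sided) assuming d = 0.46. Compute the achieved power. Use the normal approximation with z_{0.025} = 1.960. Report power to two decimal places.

For two equal groups, power = Φ(d·√(n/2) − z_{α/2}).
d·√(n/2) = 0.46 × √(123/2) = 0.46 × 7.842 = 3.607.
z_β = 3.607 − 1.960 = 1.647.
Power = Φ(1.647) = 0.950.

power ≈ 0.95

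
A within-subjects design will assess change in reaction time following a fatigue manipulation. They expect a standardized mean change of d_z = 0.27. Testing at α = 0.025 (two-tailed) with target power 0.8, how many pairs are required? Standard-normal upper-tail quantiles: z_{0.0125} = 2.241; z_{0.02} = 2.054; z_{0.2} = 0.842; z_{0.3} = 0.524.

n = 131 pairs

For a paired (one-sample on differences) test: n = ((z_{α/2} + z_β) / d)².
z_{α/2} + z_β = 2.241 + 0.842 = 3.083.
n = (3.083 / 0.27)² = 11.419² = 130.38.
Round up.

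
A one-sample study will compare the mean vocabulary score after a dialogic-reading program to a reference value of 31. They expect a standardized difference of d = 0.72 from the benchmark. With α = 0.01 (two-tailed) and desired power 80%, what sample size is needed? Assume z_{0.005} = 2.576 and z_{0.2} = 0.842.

n = 23

For a one-sample test: n = ((z_{α/2} + z_β) / d)².
z_{α/2} + z_β = 2.576 + 0.842 = 3.418.
n = (3.418 / 0.72)² = 4.747² = 22.54.
Round up.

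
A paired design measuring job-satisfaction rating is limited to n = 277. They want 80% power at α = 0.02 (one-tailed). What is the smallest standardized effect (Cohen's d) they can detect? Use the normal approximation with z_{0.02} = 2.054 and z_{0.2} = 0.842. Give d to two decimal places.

d_min ≈ 0.17

For a single sample (or paired design) of n = 277: d_min = (z_{α} + z_β)/√n.
z-sum = 2.054 + 0.842 = 2.896.
d_min = 2.896 / √277 = 2.896 / 16.643 = 0.174.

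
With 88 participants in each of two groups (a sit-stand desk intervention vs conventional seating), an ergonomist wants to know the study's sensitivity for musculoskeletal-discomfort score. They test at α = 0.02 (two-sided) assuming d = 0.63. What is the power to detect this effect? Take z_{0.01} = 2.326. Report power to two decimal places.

power ≈ 0.97

For two equal groups, power = Φ(d·√(n/2) − z_{α/2}).
d·√(n/2) = 0.63 × √(88/2) = 0.63 × 6.633 = 4.179.
z_β = 4.179 − 2.326 = 1.853.
Power = Φ(1.853) = 0.968.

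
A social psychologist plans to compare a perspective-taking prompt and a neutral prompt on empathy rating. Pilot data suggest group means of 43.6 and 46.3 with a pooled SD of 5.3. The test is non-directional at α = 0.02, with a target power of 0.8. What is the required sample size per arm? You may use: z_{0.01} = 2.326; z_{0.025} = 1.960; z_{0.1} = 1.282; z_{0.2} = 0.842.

Cohen's d = |M₁ − M₂| / SD_pooled = |43.6 − 46.3| / 5.3 = 2.7 / 5.3 = 0.509.
For two independent groups with equal n: n = 2·((z_{α/2} + z_β) / d)².
z_{α/2} + z_β = 2.326 + 0.842 = 3.168.
n = 2 × (3.168 / 0.509)² = 2 × 6.224² = 2 × 38.74 = 77.5.
Round up to the next whole participant.

n = 78 per group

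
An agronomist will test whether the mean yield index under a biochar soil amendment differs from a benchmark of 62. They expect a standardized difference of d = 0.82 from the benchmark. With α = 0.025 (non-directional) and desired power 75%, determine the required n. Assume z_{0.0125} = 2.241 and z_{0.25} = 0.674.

For a one-sample test: n = ((z_{α/2} + z_β) / d)².
z_{α/2} + z_β = 2.241 + 0.674 = 2.915.
n = (2.915 / 0.82)² = 3.555² = 12.64.
Round up.

n = 13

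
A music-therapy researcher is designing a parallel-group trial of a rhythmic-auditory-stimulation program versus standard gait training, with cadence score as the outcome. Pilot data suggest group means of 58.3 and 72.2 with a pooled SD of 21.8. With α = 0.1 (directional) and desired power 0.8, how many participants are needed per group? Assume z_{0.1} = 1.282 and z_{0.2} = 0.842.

Cohen's d = |M₁ − M₂| / SD_pooled = |58.3 − 72.2| / 21.8 = 13.9 / 21.8 = 0.638.
For two independent groups with equal n: n = 2·((z_{α} + z_β) / d)².
z_{α} + z_β = 1.282 + 0.842 = 2.124.
n = 2 × (2.124 / 0.638)² = 2 × 3.329² = 2 × 11.08 = 22.2.
Round up to the next whole participant.

n = 23 per group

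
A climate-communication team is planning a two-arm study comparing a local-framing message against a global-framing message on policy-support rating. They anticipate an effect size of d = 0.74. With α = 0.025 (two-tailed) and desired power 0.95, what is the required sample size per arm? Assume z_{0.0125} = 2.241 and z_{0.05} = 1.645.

For two independent groups with equal n: n = 2·((z_{α/2} + z_β) / d)².
z_{α/2} + z_β = 2.241 + 1.645 = 3.886.
n = 2 × (3.886 / 0.74)² = 2 × 5.251² = 2 × 27.58 = 55.2.
Round up to the next whole participant.

n = 56 per group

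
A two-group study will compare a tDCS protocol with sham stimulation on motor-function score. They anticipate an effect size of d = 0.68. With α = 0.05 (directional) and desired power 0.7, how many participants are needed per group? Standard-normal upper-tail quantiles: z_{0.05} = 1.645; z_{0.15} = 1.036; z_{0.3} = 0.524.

For two independent groups with equal n: n = 2·((z_{α} + z_β) / d)².
z_{α} + z_β = 1.645 + 0.524 = 2.169.
n = 2 × (2.169 / 0.68)² = 2 × 3.190² = 2 × 10.17 = 20.3.
Round up to the next whole participant.

n = 21 per group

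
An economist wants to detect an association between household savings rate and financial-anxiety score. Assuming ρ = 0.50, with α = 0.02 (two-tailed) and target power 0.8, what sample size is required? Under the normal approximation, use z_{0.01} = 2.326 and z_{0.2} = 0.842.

Fisher's z: C = ½·ln((1+r)/(1−r)) = ½·ln(3.0000) = 0.5493.
n = ((z_{α/2} + z_β)/C)² + 3.
(2.326 + 0.842) / 0.5493 = 3.168 / 0.5493 = 5.767.
n = 5.767² + 3 = 33.26 + 3 = 36.3.
Round up.

n = 37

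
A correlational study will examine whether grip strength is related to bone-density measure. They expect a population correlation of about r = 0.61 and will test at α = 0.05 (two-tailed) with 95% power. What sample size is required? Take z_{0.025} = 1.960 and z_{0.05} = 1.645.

n = 29

Fisher's z: C = ½·ln((1+r)/(1−r)) = ½·ln(4.1282) = 0.7089.
n = ((z_{α/2} + z_β)/C)² + 3.
(1.960 + 1.645) / 0.7089 = 3.605 / 0.7089 = 5.085.
n = 5.085² + 3 = 25.86 + 3 = 28.9.
Round up.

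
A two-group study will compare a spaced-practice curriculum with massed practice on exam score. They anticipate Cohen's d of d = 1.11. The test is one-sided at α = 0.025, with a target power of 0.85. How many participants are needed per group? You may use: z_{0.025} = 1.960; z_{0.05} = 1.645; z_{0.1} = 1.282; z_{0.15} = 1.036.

n = 15 per group

For two independent groups with equal n: n = 2·((z_{α} + z_β) / d)².
z_{α} + z_β = 1.960 + 1.036 = 2.996.
n = 2 × (2.996 / 1.11)² = 2 × 2.699² = 2 × 7.29 = 14.6.
Round up to the next whole participant.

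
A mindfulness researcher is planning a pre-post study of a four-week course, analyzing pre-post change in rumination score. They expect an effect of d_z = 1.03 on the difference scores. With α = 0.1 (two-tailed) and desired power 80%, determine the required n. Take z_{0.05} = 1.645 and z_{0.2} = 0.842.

n = 6 pairs

For a paired (one-sample on differences) test: n = ((z_{α/2} + z_β) / d)².
z_{α/2} + z_β = 1.645 + 0.842 = 2.487.
n = (2.487 / 1.03)² = 2.415² = 5.83.
Round up.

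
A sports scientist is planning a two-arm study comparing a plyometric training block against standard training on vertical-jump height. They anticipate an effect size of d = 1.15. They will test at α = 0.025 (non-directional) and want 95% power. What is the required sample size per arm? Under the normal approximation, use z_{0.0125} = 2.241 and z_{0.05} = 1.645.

n = 23 per group

For two independent groups with equal n: n = 2·((z_{α/2} + z_β) / d)².
z_{α/2} + z_β = 2.241 + 1.645 = 3.886.
n = 2 × (3.886 / 1.15)² = 2 × 3.379² = 2 × 11.42 = 22.8.
Round up to the next whole participant.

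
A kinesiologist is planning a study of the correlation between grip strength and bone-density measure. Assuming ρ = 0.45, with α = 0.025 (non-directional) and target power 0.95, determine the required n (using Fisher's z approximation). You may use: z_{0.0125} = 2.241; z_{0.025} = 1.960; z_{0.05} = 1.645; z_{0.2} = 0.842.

Fisher's z: C = ½·ln((1+r)/(1−r)) = ½·ln(2.6364) = 0.4847.
n = ((z_{α/2} + z_β)/C)² + 3.
(2.241 + 1.645) / 0.4847 = 3.886 / 0.4847 = 8.017.
n = 8.017² + 3 = 64.28 + 3 = 67.3.
Round up.

n = 68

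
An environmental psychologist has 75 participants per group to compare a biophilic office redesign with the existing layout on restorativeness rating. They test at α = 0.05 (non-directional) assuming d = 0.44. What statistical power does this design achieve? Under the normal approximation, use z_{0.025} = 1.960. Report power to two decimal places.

For two equal groups, power = Φ(d·√(n/2) − z_{α/2}).
d·√(n/2) = 0.44 × √(75/2) = 0.44 × 6.124 = 2.694.
z_β = 2.694 − 1.960 = 0.734.
Power = Φ(0.734) = 0.769.

power ≈ 0.77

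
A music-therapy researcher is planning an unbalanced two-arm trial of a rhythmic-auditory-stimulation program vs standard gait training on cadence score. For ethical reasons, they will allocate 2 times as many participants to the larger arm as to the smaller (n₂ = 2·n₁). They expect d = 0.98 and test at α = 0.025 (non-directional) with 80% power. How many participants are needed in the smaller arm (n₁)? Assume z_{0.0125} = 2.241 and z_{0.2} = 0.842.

With allocation ratio k = n₂/n₁ = 2, Var(x̄₁−x̄₂) = σ²(1/n₁ + 1/(k·n₁)) = σ²·(k+1)/(k·n₁).
So n₁ = (1 + 1/k)·((z_{α/2} + z_β)/d)² = 1.500 × (3.083/0.98)².
n₁ = 1.500 × 9.90 = 14.8.
Round up: n₁ = 15, giving n₂ = 2 × 15 = 30.

n₁ = 15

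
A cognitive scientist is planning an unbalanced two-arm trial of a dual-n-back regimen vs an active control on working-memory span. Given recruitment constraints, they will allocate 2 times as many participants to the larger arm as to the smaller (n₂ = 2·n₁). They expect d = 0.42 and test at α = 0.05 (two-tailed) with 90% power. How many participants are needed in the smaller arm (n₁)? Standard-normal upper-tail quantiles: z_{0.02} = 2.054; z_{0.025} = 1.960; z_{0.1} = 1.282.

With allocation ratio k = n₂/n₁ = 2, Var(x̄₁−x̄₂) = σ²(1/n₁ + 1/(k·n₁)) = σ²·(k+1)/(k·n₁).
So n₁ = (1 + 1/k)·((z_{α/2} + z_β)/d)² = 1.500 × (3.242/0.42)².
n₁ = 1.500 × 59.58 = 89.4.
Round up: n₁ = 90, giving n₂ = 2 × 90 = 180.

n₁ = 90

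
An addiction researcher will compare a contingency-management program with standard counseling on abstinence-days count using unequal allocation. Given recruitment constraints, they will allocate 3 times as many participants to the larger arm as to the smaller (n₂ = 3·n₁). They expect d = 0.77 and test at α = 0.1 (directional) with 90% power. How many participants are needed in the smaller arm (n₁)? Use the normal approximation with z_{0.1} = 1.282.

With allocation ratio k = n₂/n₁ = 3, Var(x̄₁−x̄₂) = σ²(1/n₁ + 1/(k·n₁)) = σ²·(k+1)/(k·n₁).
So n₁ = (1 + 1/k)·((z_{α} + z_β)/d)² = 1.333 × (2.564/0.77)².
n₁ = 1.333 × 11.09 = 14.8.
Round up: n₁ = 15, giving n₂ = 3 × 15 = 45.

n₁ = 15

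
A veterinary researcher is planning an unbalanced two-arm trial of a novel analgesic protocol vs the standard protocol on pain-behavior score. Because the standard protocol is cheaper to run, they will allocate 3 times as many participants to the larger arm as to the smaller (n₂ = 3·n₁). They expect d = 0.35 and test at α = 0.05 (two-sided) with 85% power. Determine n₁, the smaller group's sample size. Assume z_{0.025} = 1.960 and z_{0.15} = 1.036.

n₁ = 98

With allocation ratio k = n₂/n₁ = 3, Var(x̄₁−x̄₂) = σ²(1/n₁ + 1/(k·n₁)) = σ²·(k+1)/(k·n₁).
So n₁ = (1 + 1/k)·((z_{α/2} + z_β)/d)² = 1.333 × (2.996/0.35)².
n₁ = 1.333 × 73.27 = 97.7.
Round up: n₁ = 98, giving n₂ = 3 × 98 = 294.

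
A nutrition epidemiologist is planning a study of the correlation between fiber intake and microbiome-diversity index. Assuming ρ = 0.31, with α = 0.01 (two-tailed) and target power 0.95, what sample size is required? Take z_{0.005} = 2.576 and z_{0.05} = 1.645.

n = 177

Fisher's z: C = ½·ln((1+r)/(1−r)) = ½·ln(1.8986) = 0.3205.
n = ((z_{α/2} + z_β)/C)² + 3.
(2.576 + 1.645) / 0.3205 = 4.221 / 0.3205 = 13.170.
n = 13.170² + 3 = 173.45 + 3 = 176.5.
Round up.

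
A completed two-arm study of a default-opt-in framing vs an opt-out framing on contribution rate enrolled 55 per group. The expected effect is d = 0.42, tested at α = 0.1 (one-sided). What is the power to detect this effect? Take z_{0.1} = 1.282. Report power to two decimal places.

For two equal groups, power = Φ(d·√(n/2) − z_{α}).
d·√(n/2) = 0.42 × √(55/2) = 0.42 × 5.244 = 2.202.
z_β = 2.202 − 1.282 = 0.920.
Power = Φ(0.920) = 0.821.

power ≈ 0.82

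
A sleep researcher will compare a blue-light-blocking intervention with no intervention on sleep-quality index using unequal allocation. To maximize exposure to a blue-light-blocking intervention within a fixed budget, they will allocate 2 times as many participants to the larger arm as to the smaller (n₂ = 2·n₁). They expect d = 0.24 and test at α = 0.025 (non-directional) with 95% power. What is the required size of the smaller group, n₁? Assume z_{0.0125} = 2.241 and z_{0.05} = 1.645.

With allocation ratio k = n₂/n₁ = 2, Var(x̄₁−x̄₂) = σ²(1/n₁ + 1/(k·n₁)) = σ²·(k+1)/(k·n₁).
So n₁ = (1 + 1/k)·((z_{α/2} + z_β)/d)² = 1.500 × (3.886/0.24)².
n₁ = 1.500 × 262.17 = 393.3.
Round up: n₁ = 394, giving n₂ = 2 × 394 = 788.

n₁ = 394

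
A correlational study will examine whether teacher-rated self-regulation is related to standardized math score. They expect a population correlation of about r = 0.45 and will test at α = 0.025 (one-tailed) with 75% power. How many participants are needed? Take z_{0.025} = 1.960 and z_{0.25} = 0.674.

n = 33

Fisher's z: C = ½·ln((1+r)/(1−r)) = ½·ln(2.6364) = 0.4847.
n = ((z_{α} + z_β)/C)² + 3.
(1.960 + 0.674) / 0.4847 = 2.634 / 0.4847 = 5.434.
n = 5.434² + 3 = 29.53 + 3 = 32.5.
Round up.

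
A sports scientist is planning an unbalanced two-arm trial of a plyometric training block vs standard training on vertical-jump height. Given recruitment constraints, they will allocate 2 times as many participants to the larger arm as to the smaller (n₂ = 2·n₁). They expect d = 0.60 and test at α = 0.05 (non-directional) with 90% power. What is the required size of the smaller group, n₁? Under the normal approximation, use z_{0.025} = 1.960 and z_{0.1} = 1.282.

n₁ = 44

With allocation ratio k = n₂/n₁ = 2, Var(x̄₁−x̄₂) = σ²(1/n₁ + 1/(k·n₁)) = σ²·(k+1)/(k·n₁).
So n₁ = (1 + 1/k)·((z_{α/2} + z_β)/d)² = 1.500 × (3.242/0.60)².
n₁ = 1.500 × 29.20 = 43.8.
Round up: n₁ = 44, giving n₂ = 2 × 44 = 88.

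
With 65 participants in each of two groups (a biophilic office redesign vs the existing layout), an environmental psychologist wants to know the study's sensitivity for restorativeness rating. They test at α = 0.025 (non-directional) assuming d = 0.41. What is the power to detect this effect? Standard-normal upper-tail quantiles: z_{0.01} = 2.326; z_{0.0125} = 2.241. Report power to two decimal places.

power ≈ 0.54

For two equal groups, power = Φ(d·√(n/2) − z_{α/2}).
d·√(n/2) = 0.41 × √(65/2) = 0.41 × 5.701 = 2.337.
z_β = 2.337 − 2.241 = 0.096.
Power = Φ(0.096) = 0.538.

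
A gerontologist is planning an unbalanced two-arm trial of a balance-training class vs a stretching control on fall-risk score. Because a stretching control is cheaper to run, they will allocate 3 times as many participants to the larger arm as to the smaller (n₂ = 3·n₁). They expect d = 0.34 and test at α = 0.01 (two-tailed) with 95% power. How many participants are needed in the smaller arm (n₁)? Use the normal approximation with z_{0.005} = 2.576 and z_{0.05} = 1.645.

n₁ = 206

With allocation ratio k = n₂/n₁ = 3, Var(x̄₁−x̄₂) = σ²(1/n₁ + 1/(k·n₁)) = σ²·(k+1)/(k·n₁).
So n₁ = (1 + 1/k)·((z_{α/2} + z_β)/d)² = 1.333 × (4.221/0.34)².
n₁ = 1.333 × 154.12 = 205.5.
Round up: n₁ = 206, giving n₂ = 3 × 206 = 618.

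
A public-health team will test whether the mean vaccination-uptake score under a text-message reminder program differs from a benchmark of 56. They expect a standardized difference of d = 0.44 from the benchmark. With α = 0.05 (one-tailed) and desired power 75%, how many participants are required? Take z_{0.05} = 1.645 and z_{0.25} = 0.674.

For a one-sample test: n = ((z_{α} + z_β) / d)².
z_{α} + z_β = 1.645 + 0.674 = 2.319.
n = (2.319 / 0.44)² = 5.270² = 27.78.
Round up.

n = 28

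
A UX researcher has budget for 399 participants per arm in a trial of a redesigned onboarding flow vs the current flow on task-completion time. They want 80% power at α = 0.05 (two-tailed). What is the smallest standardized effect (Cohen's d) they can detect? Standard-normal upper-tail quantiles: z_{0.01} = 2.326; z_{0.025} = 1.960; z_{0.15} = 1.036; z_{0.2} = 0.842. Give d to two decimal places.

For two independent groups of n = 399 each: d_min = (z_{α/2} + z_β)·√(2/n).
z-sum = 1.960 + 0.842 = 2.802.
d_min = 2.802 × √(2/399) = 2.802 × 0.0708 = 0.198.

d_min ≈ 0.20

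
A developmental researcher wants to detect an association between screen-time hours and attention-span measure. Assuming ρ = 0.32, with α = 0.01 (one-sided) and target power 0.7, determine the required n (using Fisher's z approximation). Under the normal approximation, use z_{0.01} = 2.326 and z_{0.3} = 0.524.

Fisher's z: C = ½·ln((1+r)/(1−r)) = ½·ln(1.9412) = 0.3316.
n = ((z_{α} + z_β)/C)² + 3.
(2.326 + 0.524) / 0.3316 = 2.850 / 0.3316 = 8.595.
n = 8.595² + 3 = 73.87 + 3 = 76.9.
Round up.

n = 77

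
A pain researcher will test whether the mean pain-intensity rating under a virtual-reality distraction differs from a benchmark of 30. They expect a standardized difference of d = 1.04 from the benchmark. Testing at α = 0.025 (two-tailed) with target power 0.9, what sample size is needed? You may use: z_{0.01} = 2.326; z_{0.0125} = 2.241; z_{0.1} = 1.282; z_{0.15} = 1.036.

n = 12

For a one-sample test: n = ((z_{α/2} + z_β) / d)².
z_{α/2} + z_β = 2.241 + 1.282 = 3.523.
n = (3.523 / 1.04)² = 3.388² = 11.48.
Round up.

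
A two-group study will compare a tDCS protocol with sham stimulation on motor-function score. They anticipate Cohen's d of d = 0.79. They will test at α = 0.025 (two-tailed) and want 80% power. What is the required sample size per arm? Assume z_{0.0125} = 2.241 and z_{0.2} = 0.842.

n = 31 per group

For two independent groups with equal n: n = 2·((z_{α/2} + z_β) / d)².
z_{α/2} + z_β = 2.241 + 0.842 = 3.083.
n = 2 × (3.083 / 0.79)² = 2 × 3.903² = 2 × 15.23 = 30.5.
Round up to the next whole participant.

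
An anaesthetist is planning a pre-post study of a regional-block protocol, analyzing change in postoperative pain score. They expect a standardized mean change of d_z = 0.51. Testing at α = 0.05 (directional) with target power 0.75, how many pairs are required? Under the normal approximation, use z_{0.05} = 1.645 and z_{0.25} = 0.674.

n = 21 pairs

For a paired (one-sample on differences) test: n = ((z_{α} + z_β) / d)².
z_{α} + z_β = 1.645 + 0.674 = 2.319.
n = (2.319 / 0.51)² = 4.547² = 20.68.
Round up.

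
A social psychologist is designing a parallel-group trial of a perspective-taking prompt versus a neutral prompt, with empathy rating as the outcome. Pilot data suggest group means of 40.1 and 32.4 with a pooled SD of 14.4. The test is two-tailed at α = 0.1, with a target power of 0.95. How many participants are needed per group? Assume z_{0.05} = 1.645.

n = 76 per group

Cohen's d = |M₁ − M₂| / SD_pooled = |40.1 − 32.4| / 14.4 = 7.7 / 14.4 = 0.535.
For two independent groups with equal n: n = 2·((z_{α/2} + z_β) / d)².
z_{α/2} + z_β = 1.645 + 1.645 = 3.290.
n = 2 × (3.290 / 0.535)² = 2 × 6.150² = 2 × 37.82 = 75.6.
Round up to the next whole participant.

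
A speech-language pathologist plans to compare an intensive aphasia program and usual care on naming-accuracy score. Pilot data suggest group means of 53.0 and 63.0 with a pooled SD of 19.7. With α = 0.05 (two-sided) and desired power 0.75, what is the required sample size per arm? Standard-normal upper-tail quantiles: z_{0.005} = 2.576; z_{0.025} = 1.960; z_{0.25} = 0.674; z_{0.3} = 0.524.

n = 54 per group

Cohen's d = |M₁ − M₂| / SD_pooled = |53.0 − 63.0| / 19.7 = 10.0 / 19.7 = 0.508.
For two independent groups with equal n: n = 2·((z_{α/2} + z_β) / d)².
z_{α/2} + z_β = 1.960 + 0.674 = 2.634.
n = 2 × (2.634 / 0.508)² = 2 × 5.185² = 2 × 26.88 = 53.8.
Round up to the next whole participant.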